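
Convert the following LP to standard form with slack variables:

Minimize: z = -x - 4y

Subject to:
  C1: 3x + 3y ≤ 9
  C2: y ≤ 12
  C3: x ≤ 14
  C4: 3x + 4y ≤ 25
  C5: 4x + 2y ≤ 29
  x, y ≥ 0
min z = -x - 4y

s.t.
  3x + 3y + s1 = 9
  y + s2 = 12
  x + s3 = 14
  3x + 4y + s4 = 25
  4x + 2y + s5 = 29
  x, y, s1, s2, s3, s4, s5 ≥ 0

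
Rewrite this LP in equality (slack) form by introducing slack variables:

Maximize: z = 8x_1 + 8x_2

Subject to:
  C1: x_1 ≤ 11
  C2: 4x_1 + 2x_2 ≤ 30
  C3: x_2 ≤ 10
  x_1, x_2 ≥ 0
max z = 8x_1 + 8x_2

s.t.
  x_1 + s1 = 11
  4x_1 + 2x_2 + s2 = 30
  x_2 + s3 = 10
  x_1, x_2, s1, s2, s3 ≥ 0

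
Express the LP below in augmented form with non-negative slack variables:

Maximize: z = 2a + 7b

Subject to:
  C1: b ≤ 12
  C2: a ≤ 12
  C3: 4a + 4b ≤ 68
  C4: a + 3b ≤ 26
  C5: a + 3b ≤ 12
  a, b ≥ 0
max z = 2a + 7b

s.t.
  b + s1 = 12
  a + s2 = 12
  4a + 4b + s3 = 68
  a + 3b + s4 = 26
  a + 3b + s5 = 12
  a, b, s1, s2, s3, s4, s5 ≥ 0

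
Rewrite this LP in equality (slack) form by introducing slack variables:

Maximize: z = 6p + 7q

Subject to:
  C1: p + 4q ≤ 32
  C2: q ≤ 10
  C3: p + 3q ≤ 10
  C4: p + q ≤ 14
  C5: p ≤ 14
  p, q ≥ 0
max z = 6p + 7q

s.t.
  p + 4q + s1 = 32
  q + s2 = 10
  p + 3q + s3 = 10
  p + q + s4 = 14
  p + s5 = 14
  p, q, s1, s2, s3, s4, s5 ≥ 0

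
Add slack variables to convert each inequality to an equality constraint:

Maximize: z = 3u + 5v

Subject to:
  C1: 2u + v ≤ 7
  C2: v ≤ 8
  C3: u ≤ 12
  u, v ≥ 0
max z = 3u + 5v

s.t.
  2u + v + s1 = 7
  v + s2 = 8
  u + s3 = 12
  u, v, s1, s2, s3 ≥ 0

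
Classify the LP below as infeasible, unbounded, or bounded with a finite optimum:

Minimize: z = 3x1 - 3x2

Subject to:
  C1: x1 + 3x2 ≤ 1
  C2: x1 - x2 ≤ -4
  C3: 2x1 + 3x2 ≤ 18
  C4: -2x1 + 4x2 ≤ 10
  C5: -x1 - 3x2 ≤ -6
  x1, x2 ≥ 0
C1 requires x1 + 3x2 ≤ 1, while C5 (-x1 - 3x2 ≤ -6) is equivalent to x1 + 3x2 ≥ 6. Together they would need 6 ≤ x1 + 3x2 ≤ 1, which is impossible since 6 > 1. No point satisfies all constraints.

Infeasible: no point satisfies all constraints simultaneously.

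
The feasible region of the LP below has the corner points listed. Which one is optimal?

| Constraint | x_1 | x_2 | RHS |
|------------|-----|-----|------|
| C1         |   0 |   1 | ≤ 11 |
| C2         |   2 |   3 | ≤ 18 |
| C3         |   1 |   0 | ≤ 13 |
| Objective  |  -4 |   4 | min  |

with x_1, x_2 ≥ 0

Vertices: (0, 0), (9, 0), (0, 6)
(9, 0) with z = -36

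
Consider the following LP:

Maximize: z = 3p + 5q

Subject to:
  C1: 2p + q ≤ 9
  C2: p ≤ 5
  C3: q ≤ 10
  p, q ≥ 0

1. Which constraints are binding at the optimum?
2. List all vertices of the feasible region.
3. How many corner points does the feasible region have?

1. C1, p ≥ 0
2. (0, 0), (4.5, 0), (0, 9)
3. 3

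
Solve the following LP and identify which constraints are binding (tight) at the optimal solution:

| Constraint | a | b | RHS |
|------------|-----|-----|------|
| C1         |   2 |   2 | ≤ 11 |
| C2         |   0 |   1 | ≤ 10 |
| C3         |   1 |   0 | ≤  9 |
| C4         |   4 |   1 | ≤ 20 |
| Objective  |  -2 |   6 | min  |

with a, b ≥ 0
Optimal: a = 5, b = 0
Binding: C4, b ≥ 0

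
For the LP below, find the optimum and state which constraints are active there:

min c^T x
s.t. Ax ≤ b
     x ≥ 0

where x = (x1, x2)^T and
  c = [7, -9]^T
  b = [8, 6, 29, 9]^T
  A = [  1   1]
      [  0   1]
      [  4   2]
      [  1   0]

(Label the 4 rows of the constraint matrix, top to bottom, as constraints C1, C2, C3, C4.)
Optimal: x1 = 0, x2 = 6
Slack at optimum:
  C1: slack = 2
  C2: slack = 0 (binding)
  C3: slack = 17
  C4: slack = 9
  x1 ≥ 0: x1 = 0 (binding)
  x2 ≥ 0: x2 = 6
Binding constraints: C2, x1 ≥ 0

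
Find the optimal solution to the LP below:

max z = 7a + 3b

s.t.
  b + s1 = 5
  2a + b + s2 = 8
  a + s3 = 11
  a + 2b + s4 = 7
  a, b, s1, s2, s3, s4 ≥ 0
Each vertex is the intersection of two constraint boundaries that also satisfies all remaining constraints:
  a = 0 and b = 0 → (0, 0)
  2a + b = 8 and b = 0 → (4, 0)
  2a + b = 8 and a + 2b = 7 → (3, 2)
  a + 2b = 7 and a = 0 → (0, 3.5)

Evaluating z = 7a + 3b at each vertex:
  (0, 0): z = 0
  (4, 0): z = 28
  (3, 2): z = 27
  (0, 3.5): z = 10.5

The maximum is at (4, 0) with z = 28.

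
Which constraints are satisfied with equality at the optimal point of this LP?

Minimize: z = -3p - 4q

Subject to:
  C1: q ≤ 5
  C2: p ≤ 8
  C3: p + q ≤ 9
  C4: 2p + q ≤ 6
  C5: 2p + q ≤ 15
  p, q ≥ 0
Optimal: p = 0.5, q = 5
Slack at optimum:
  C1: slack = 0 (binding)
  C2: slack = 7.5
  C3: slack = 3.5
  C4: slack = 0 (binding)
  C5: slack = 9
  p ≥ 0: p = 0.5
  q ≥ 0: q = 5
Binding constraints: C1, C4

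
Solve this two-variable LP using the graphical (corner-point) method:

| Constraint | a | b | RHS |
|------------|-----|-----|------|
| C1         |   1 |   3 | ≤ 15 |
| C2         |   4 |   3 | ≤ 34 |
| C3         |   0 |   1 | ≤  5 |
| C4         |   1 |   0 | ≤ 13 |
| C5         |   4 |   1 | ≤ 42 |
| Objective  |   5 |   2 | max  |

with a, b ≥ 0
Each vertex is the intersection of two constraint boundaries that also satisfies all remaining constraints:
  a = 0 and b = 0 → (0, 0)
  4a + 3b = 34 and b = 0 → (8.5, 0)
  a + 3b = 15 and 4a + 3b = 34 → (6.333, 2.889)
  a + 3b = 15 and b = 5 → (0, 5)

Evaluating z = 5a + 2b at each vertex:
  (0, 0): z = 0
  (8.5, 0): z = 42.5
  (6.333, 2.889): z = 37.44
  (0, 5): z = 10

The maximum is at (8.5, 0) with z = 42.5.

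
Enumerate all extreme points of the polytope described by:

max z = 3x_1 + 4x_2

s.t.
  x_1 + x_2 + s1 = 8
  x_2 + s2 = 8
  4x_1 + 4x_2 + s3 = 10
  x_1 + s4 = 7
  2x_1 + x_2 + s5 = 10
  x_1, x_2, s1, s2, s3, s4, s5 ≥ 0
Each vertex is the intersection of two constraint boundaries that also satisfies all remaining constraints:
  x_1 = 0 and x_2 = 0 → (0, 0)
  4x_1 + 4x_2 = 10 and x_2 = 0 → (2.5, 0)
  4x_1 + 4x_2 = 10 and x_1 = 0 → (0, 2.5)

Vertices: (0, 0), (2.5, 0), (0, 2.5)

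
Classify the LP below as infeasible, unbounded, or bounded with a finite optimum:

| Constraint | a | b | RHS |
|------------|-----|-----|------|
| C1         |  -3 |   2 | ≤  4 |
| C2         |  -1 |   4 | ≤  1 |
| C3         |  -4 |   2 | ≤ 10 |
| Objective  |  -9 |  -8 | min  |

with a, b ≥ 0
Feasible point: (0, 0) satisfies every constraint, so the LP is feasible.
Direction d = (1, 0): for each constraint row a, a·d ≤ 0 —
  (-3)(1) + (2)(0) = -3 ≤ 0
  (-1)(1) + (4)(0) = -1 ≤ 0
  (-4)(1) + (2)(0) = -4 ≤ 0
and d ≥ 0, so (0, 0) + t·d stays feasible for every t ≥ 0. Along this ray z = -9a - 8b changes by -9 per unit t, so z → −∞.

Unbounded — the objective can decrease without bound over the feasible region.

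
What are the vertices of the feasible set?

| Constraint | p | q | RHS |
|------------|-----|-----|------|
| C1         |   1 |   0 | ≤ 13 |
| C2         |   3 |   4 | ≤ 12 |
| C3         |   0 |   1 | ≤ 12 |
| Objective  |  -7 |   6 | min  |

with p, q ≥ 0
Each vertex is the intersection of two constraint boundaries that also satisfies all remaining constraints:
  p = 0 and q = 0 → (0, 0)
  3p + 4q = 12 and q = 0 → (4, 0)
  3p + 4q = 12 and p = 0 → (0, 3)

Vertices: (0, 0), (4, 0), (0, 3)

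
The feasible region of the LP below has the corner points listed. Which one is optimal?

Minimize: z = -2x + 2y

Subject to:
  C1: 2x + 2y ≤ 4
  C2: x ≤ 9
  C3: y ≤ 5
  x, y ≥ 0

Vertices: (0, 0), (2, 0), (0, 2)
Evaluating z = -2x + 2y at each vertex:
  (0, 0): z = 0
  (2, 0): z = -4
  (0, 2): z = 4

The smallest value is z = -4, attained at (2, 0).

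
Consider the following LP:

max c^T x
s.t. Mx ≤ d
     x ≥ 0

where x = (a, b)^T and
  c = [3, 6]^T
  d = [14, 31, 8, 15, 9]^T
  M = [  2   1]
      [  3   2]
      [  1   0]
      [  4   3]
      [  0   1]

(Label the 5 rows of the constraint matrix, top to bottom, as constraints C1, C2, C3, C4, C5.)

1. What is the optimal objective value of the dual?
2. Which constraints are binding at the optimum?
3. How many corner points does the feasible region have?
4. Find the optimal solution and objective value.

1. 30 (by strong duality, equal to the primal optimum)
2. C4, a ≥ 0
3. 3
4. a = 0, b = 5, z = 30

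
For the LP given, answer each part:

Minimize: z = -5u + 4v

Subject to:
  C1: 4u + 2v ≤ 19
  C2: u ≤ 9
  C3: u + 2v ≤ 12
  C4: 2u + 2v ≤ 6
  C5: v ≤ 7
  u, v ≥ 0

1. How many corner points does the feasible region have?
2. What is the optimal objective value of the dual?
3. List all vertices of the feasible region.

1. 3
2. -15 (by strong duality, equal to the primal optimum)
3. (0, 0), (3, 0), (0, 3)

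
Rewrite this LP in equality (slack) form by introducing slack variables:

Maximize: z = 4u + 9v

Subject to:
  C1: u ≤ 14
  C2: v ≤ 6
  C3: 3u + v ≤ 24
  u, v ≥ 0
max z = 4u + 9v

s.t.
  u + s1 = 14
  v + s2 = 6
  3u + v + s3 = 24
  u, v, s1, s2, s3 ≥ 0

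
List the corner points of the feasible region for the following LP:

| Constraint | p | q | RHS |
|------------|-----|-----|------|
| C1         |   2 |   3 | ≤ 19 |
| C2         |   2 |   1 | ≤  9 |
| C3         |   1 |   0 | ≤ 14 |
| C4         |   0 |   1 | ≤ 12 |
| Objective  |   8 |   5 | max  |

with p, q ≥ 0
Each vertex is the intersection of two constraint boundaries that also satisfies all remaining constraints:
  p = 0 and q = 0 → (0, 0)
  2p + q = 9 and q = 0 → (4.5, 0)
  2p + 3q = 19 and 2p + q = 9 → (2, 5)
  2p + 3q = 19 and p = 0 → (0, 6.333)

Vertices: (0, 0), (4.5, 0), (2, 5), (0, 6.333)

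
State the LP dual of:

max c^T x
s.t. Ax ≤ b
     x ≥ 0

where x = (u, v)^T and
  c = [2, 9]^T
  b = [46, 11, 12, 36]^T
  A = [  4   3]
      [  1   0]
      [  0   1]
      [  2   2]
Minimize: z = 46y1 + 11y2 + 12y3 + 36y4

Subject to:
  C1: -4y1 - y2 - 2y4 ≤ -2
  C2: -3y1 - y3 - 2y4 ≤ -9
  y1, y2, y3, y4 ≥ 0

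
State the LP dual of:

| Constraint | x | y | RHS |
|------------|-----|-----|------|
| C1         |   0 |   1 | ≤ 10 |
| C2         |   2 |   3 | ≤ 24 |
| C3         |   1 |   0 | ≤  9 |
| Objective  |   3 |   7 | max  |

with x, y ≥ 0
Minimize: z = 10y1 + 24y2 + 9y3

Subject to:
  C1: -2y2 - y3 ≤ -3
  C2: -y1 - 3y2 ≤ -7
  y1, y2, y3 ≥ 0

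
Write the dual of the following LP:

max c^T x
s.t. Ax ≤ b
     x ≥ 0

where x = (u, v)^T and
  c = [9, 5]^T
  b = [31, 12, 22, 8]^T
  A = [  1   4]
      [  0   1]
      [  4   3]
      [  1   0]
Minimize: z = 31y1 + 12y2 + 22y3 + 8y4

Subject to:
  C1: -y1 - 4y3 - y4 ≤ -9
  C2: -4y1 - y2 - 3y3 ≤ -5
  y1, y2, y3, y4 ≥ 0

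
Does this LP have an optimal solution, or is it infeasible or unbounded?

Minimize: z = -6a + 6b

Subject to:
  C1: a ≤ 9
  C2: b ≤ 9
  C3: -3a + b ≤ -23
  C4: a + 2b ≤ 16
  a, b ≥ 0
The point (9, 0) satisfies every constraint, so the LP is feasible; the constraints give a ≤ 9 and b ≤ 9, which with a, b ≥ 0 keep the feasible region inside a bounded box. A feasible, bounded LP attains a finite optimum at a vertex.

Evaluating z = -6a + 6b at each vertex:
  (7.667, 0): z = -46
  (9, 0): z = -54
  (9, 3.5): z = -33
  (8.857, 3.571): z = -31.71

Feasible with finite optimum z* = -54 at (9, 0).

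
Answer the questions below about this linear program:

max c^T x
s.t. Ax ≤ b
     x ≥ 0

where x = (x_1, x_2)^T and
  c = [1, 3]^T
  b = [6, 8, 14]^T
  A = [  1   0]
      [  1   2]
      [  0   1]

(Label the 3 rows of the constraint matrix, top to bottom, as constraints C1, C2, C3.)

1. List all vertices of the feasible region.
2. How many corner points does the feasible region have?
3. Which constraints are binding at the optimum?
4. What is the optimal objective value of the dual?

1. (0, 0), (6, 0), (6, 1), (0, 4)
2. 4
3. C2, x_1 ≥ 0
4. 12 (by strong duality, equal to the primal optimum)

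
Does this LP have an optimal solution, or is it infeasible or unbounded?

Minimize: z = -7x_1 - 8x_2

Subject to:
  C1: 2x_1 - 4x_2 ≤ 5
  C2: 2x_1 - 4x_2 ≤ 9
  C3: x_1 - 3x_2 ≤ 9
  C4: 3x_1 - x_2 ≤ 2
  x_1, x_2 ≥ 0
Feasible point: (0, 0) satisfies every constraint, so the LP is feasible.
Direction d = (0, 1): for each constraint row a, a·d ≤ 0 —
  (2)(0) + (-4)(1) = -4 ≤ 0
  (2)(0) + (-4)(1) = -4 ≤ 0
  (1)(0) + (-3)(1) = -3 ≤ 0
  (3)(0) + (-1)(1) = -1 ≤ 0
and d ≥ 0, so (0, 0) + t·d stays feasible for every t ≥ 0. Along this ray z = -7x_1 - 8x_2 changes by -8 per unit t, so z → −∞.

Unbounded — the objective can decrease without bound over the feasible region.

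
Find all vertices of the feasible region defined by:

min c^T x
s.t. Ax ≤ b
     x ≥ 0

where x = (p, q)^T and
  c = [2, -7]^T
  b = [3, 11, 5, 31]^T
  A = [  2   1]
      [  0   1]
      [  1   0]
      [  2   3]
Each vertex is the intersection of two constraint boundaries that also satisfies all remaining constraints:
  p = 0 and q = 0 → (0, 0)
  2p + q = 3 and q = 0 → (1.5, 0)
  2p + q = 3 and p = 0 → (0, 3)

Vertices: (0, 0), (1.5, 0), (0, 3)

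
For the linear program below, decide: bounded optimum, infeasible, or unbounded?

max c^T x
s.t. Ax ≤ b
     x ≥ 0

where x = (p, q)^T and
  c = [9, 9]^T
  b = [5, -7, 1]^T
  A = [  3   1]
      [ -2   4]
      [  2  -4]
One constraint requires 2p - 4q ≤ 1, while the constraint -2p + 4q ≤ -7 is equivalent to 2p - 4q ≥ 7. Together they would need 7 ≤ 2p - 4q ≤ 1, which is impossible since 7 > 1. No point satisfies all constraints.

Infeasible: no point satisfies all constraints simultaneously.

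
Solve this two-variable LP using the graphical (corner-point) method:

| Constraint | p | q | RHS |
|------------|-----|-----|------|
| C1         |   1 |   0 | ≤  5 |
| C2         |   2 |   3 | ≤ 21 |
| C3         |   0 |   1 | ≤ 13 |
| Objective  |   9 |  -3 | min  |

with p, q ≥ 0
Each vertex is the intersection of two constraint boundaries that also satisfies all remaining constraints:
  p = 0 and q = 0 → (0, 0)
  p = 5 and q = 0 → (5, 0)
  p = 5 and 2p + 3q = 21 → (5, 3.667)
  2p + 3q = 21 and p = 0 → (0, 7)

Evaluating z = 9p - 3q at each vertex:
  (0, 0): z = 0
  (5, 0): z = 45
  (5, 3.667): z = 34
  (0, 7): z = -21

The minimum is at (0, 7) with z = -21.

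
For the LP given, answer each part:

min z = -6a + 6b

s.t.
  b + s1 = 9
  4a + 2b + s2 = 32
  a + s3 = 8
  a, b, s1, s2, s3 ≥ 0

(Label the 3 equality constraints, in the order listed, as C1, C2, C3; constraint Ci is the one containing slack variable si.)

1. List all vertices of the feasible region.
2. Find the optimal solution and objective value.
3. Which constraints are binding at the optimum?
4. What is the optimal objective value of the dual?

1. (0, 0), (8, 0), (3.5, 9), (0, 9)
2. a = 8, b = 0, z = -48
3. C2, C3, b ≥ 0
4. -48 (by strong duality, equal to the primal optimum)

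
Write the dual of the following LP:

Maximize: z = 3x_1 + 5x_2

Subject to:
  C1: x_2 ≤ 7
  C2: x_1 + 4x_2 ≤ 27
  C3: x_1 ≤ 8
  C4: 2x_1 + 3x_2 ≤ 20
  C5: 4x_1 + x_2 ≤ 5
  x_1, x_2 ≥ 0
Minimize: z = 7y1 + 27y2 + 8y3 + 20y4 + 5y5

Subject to:
  C1: -y2 - y3 - 2y4 - 4y5 ≤ -3
  C2: -y1 - 4y2 - 3y4 - y5 ≤ -5
  y1, y2, y3, y4, y5 ≥ 0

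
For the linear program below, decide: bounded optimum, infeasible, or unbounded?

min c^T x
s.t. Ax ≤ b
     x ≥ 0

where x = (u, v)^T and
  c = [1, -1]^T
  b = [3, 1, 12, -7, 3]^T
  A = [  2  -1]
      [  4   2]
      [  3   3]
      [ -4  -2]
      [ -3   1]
One constraint requires 4u + 2v ≤ 1, while the constraint -4u - 2v ≤ -7 is equivalent to 4u + 2v ≥ 7. Together they would need 7 ≤ 4u + 2v ≤ 1, which is impossible since 7 > 1. No point satisfies all constraints.

Infeasible — the constraint set is empty.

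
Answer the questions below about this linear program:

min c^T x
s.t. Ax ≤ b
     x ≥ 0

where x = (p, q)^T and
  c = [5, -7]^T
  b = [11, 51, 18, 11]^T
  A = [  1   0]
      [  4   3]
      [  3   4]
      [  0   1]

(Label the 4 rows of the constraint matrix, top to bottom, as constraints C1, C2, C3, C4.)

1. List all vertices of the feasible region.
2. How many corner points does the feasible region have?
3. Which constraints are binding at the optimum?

1. (0, 0), (6, 0), (0, 4.5)
2. 3
3. C3, p ≥ 0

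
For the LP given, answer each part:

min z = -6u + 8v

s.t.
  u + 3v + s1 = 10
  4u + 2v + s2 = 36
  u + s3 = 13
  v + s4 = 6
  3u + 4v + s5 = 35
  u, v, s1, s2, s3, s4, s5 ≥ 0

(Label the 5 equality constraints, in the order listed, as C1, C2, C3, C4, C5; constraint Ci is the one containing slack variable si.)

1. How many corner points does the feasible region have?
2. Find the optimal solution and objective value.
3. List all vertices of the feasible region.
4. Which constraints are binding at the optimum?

1. 4
2. u = 9, v = 0, z = -54
3. (0, 0), (9, 0), (8.8, 0.4), (0, 3.333)
4. C2, v ≥ 0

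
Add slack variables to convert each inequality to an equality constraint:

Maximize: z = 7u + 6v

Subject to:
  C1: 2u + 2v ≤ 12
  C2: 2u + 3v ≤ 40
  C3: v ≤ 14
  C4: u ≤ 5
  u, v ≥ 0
max z = 7u + 6v

s.t.
  2u + 2v + s1 = 12
  2u + 3v + s2 = 40
  v + s3 = 14
  u + s4 = 5
  u, v, s1, s2, s3, s4 ≥ 0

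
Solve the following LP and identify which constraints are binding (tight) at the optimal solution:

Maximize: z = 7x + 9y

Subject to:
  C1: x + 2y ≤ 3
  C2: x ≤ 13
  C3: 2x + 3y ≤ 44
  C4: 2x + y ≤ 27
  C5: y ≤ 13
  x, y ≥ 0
Optimal: x = 3, y = 0
Slack at optimum:
  C1: slack = 0 (binding)
  C2: slack = 10
  C3: slack = 38
  C4: slack = 21
  C5: slack = 13
  x ≥ 0: x = 3
  y ≥ 0: y = 0 (binding)
Binding constraints: C1, y ≥ 0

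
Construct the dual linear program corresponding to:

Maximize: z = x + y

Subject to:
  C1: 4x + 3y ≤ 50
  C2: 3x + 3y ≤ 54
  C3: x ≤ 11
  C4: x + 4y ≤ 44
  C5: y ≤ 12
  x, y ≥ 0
Minimize: z = 50y1 + 54y2 + 11y3 + 44y4 + 12y5

Subject to:
  C1: -4y1 - 3y2 - y3 - y4 ≤ -1
  C2: -3y1 - 3y2 - 4y4 - y5 ≤ -1
  y1, y2, y3, y4, y5 ≥ 0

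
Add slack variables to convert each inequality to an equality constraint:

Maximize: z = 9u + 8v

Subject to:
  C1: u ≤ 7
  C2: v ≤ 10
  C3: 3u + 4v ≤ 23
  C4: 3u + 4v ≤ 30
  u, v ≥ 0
max z = 9u + 8v

s.t.
  u + s1 = 7
  v + s2 = 10
  3u + 4v + s3 = 23
  3u + 4v + s4 = 30
  u, v, s1, s2, s3, s4 ≥ 0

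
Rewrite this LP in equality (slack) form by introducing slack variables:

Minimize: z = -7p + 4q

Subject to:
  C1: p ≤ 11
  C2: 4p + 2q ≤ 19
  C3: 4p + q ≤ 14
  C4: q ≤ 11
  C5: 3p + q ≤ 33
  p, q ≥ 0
min z = -7p + 4q

s.t.
  p + s1 = 11
  4p + 2q + s2 = 19
  4p + q + s3 = 14
  q + s4 = 11
  3p + q + s5 = 33
  p, q, s1, s2, s3, s4, s5 ≥ 0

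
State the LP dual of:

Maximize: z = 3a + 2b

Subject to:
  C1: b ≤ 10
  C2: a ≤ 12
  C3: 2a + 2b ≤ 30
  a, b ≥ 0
Minimize: z = 10y1 + 12y2 + 30y3

Subject to:
  C1: -y2 - 2y3 ≤ -3
  C2: -y1 - 2y3 ≤ -2
  y1, y2, y3 ≥ 0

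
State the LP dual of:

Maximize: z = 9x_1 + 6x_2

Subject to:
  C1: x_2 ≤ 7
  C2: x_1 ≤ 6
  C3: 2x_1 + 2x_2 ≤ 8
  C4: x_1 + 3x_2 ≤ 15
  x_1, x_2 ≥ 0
Minimize: z = 7y1 + 6y2 + 8y3 + 15y4

Subject to:
  C1: -y2 - 2y3 - y4 ≤ -9
  C2: -y1 - 2y3 - 3y4 ≤ -6
  y1, y2, y3, y4 ≥ 0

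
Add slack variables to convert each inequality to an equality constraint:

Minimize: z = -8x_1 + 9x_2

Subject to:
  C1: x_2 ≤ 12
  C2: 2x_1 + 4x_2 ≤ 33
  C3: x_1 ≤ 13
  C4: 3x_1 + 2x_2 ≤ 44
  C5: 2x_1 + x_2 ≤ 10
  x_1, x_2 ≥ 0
min z = -8x_1 + 9x_2

s.t.
  x_2 + s1 = 12
  2x_1 + 4x_2 + s2 = 33
  x_1 + s3 = 13
  3x_1 + 2x_2 + s4 = 44
  2x_1 + x_2 + s5 = 10
  x_1, x_2, s1, s2, s3, s4, s5 ≥ 0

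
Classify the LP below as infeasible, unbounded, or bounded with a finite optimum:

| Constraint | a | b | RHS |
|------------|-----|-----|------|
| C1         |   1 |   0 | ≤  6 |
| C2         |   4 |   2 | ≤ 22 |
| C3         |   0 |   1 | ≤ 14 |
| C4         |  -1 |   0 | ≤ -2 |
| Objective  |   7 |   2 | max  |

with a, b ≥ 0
The point (5.5, 0) satisfies every constraint, so the LP is feasible; the constraints give a ≤ 6 and b ≤ 14, which with a, b ≥ 0 keep the feasible region inside a bounded box. A feasible, bounded LP attains a finite optimum at a vertex.

Evaluating z = 7a + 2b at each vertex:
  (2, 0): z = 14
  (5.5, 0): z = 38.5
  (2, 7): z = 28

The LP has an optimal solution: (5.5, 0) with z = 38.5.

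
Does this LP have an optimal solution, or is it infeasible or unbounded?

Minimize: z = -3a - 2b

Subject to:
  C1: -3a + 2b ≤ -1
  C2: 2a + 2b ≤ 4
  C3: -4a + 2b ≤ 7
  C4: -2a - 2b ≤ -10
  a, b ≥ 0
C2 requires 2a + 2b ≤ 4, while C4 (-2a - 2b ≤ -10) is equivalent to 2a + 2b ≥ 10. Together they would need 10 ≤ 2a + 2b ≤ 4, which is impossible since 10 > 4. No point satisfies all constraints.

Infeasible: no point satisfies all constraints simultaneously.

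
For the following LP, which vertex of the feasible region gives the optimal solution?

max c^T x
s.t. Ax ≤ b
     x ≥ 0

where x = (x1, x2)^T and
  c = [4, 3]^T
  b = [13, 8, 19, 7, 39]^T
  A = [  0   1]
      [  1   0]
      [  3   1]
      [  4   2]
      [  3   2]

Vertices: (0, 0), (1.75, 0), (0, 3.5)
Evaluating z = 4x1 + 3x2 at each vertex:
  (0, 0): z = 0
  (1.75, 0): z = 7
  (0, 3.5): z = 10.5

The largest value is z = 10.5, attained at (0, 3.5).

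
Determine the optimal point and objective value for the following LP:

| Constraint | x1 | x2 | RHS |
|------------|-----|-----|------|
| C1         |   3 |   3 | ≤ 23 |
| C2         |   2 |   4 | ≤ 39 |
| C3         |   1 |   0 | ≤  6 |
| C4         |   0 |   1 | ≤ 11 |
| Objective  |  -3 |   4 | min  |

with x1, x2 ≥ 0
x1 = 6, x2 = 0, z = -18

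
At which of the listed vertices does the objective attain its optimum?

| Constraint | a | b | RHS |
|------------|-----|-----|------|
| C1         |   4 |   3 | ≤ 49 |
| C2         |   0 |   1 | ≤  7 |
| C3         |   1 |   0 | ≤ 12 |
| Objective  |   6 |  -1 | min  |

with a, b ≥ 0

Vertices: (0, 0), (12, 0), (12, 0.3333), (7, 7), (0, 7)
(0, 7) with z = -7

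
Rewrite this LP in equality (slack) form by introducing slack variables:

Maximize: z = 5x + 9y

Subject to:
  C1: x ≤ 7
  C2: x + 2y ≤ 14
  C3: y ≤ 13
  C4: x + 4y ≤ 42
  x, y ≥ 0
max z = 5x + 9y

s.t.
  x + s1 = 7
  x + 2y + s2 = 14
  y + s3 = 13
  x + 4y + s4 = 42
  x, y, s1, s2, s3, s4 ≥ 0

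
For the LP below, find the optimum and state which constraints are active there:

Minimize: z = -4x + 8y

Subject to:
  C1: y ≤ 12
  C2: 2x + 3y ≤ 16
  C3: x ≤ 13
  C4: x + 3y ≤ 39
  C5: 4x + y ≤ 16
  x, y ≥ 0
Optimal: x = 4, y = 0
Binding: C5, y ≥ 0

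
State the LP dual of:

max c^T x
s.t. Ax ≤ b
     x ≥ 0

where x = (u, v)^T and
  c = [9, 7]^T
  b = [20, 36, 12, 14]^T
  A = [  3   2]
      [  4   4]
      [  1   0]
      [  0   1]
Minimize: z = 20y1 + 36y2 + 12y3 + 14y4

Subject to:
  C1: -3y1 - 4y2 - y3 ≤ -9
  C2: -2y1 - 4y2 - y4 ≤ -7
  y1, y2, y3, y4 ≥ 0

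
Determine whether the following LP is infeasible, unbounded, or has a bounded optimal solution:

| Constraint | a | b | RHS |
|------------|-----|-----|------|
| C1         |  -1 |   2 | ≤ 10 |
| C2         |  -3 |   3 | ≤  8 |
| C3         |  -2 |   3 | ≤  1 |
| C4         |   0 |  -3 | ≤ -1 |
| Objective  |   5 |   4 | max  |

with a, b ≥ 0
Feasible point: (1, 1) satisfies every constraint, so the LP is feasible.
Direction d = (1, 0): for each constraint row a, a·d ≤ 0 —
  (-1)(1) + (2)(0) = -1 ≤ 0
  (-3)(1) + (3)(0) = -3 ≤ 0
  (-2)(1) + (3)(0) = -2 ≤ 0
  (0)(1) + (-3)(0) = 0 ≤ 0
and d ≥ 0, so (1, 1) + t·d stays feasible for every t ≥ 0. Along this ray z = 5a + 4b changes by 5 per unit t, so z → +∞.

Unbounded — the objective can increase without bound over the feasible region.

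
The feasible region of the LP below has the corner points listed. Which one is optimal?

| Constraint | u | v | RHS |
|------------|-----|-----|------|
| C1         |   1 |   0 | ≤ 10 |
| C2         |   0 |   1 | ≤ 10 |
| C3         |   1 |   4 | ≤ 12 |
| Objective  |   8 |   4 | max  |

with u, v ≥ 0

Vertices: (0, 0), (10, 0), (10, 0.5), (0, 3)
Evaluating z = 8u + 4v at each vertex:
  (0, 0): z = 0
  (10, 0): z = 80
  (10, 0.5): z = 82
  (0, 3): z = 12

The largest value is z = 82, attained at (10, 0.5).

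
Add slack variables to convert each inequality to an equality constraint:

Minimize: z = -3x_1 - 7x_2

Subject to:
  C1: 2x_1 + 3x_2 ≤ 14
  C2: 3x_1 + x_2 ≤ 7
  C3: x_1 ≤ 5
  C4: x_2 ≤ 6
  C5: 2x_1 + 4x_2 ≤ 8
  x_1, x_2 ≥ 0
min z = -3x_1 - 7x_2

s.t.
  2x_1 + 3x_2 + s1 = 14
  3x_1 + x_2 + s2 = 7
  x_1 + s3 = 5
  x_2 + s4 = 6
  2x_1 + 4x_2 + s5 = 8
  x_1, x_2, s1, s2, s3, s4, s5 ≥ 0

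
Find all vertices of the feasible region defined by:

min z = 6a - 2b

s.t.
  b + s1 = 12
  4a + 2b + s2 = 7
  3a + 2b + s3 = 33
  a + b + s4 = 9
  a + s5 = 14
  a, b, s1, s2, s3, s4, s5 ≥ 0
Each vertex is the intersection of two constraint boundaries that also satisfies all remaining constraints:
  a = 0 and b = 0 → (0, 0)
  4a + 2b = 7 and b = 0 → (1.75, 0)
  4a + 2b = 7 and a = 0 → (0, 3.5)

Vertices: (0, 0), (1.75, 0), (0, 3.5)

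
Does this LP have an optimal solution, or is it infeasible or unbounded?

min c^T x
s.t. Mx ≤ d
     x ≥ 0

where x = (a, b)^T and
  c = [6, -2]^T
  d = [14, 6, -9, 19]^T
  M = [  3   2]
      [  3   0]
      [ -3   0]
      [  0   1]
One constraint requires 3a ≤ 6, while the constraint -3a ≤ -9 is equivalent to 3a ≥ 9. Together they would need 9 ≤ 3a ≤ 6, which is impossible since 9 > 6. No point satisfies all constraints.

The feasible region is empty; the LP is infeasible.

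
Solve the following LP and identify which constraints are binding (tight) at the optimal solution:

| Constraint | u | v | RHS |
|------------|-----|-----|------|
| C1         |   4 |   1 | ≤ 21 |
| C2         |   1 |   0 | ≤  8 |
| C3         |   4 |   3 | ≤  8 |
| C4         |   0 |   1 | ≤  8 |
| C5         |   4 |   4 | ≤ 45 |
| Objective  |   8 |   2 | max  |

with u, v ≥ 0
Optimal: u = 2, v = 0
Slack at optimum:
  C1: slack = 13
  C2: slack = 6
  C3: slack = 0 (binding)
  C4: slack = 8
  C5: slack = 37
  u ≥ 0: u = 2
  v ≥ 0: v = 0 (binding)
Binding constraints: C3, v ≥ 0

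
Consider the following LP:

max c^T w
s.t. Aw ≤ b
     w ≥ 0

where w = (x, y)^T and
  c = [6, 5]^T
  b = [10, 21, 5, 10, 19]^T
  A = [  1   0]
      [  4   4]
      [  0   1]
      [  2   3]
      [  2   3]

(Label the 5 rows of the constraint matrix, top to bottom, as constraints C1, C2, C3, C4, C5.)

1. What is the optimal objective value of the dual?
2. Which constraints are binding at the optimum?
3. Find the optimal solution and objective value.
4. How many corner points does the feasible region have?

1. 30 (by strong duality, equal to the primal optimum)
2. C4, y ≥ 0
3. x = 5, y = 0, z = 30
4. 3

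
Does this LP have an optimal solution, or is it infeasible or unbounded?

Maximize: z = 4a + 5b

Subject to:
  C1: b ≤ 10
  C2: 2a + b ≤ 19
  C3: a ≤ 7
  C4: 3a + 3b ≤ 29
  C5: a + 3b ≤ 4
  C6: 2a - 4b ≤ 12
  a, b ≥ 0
The point (4, 0) satisfies every constraint, so the LP is feasible; the constraints give a ≤ 7 and b ≤ 10, which with a, b ≥ 0 keep the feasible region inside a bounded box. A feasible, bounded LP attains a finite optimum at a vertex.

Evaluating z = 4a + 5b at each vertex:
  (0, 0): z = 0
  (4, 0): z = 16
  (0, 1.333): z = 6.667

Bounded optimum: z* = 16 at (4, 0).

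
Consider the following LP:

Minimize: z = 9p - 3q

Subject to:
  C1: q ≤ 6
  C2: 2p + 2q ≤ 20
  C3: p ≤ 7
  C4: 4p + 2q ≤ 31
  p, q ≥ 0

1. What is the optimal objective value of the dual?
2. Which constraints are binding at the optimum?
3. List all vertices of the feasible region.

1. -18 (by strong duality, equal to the primal optimum)
2. C1, p ≥ 0
3. (0, 0), (7, 0), (7, 1.5), (5.5, 4.5), (4, 6), (0, 6)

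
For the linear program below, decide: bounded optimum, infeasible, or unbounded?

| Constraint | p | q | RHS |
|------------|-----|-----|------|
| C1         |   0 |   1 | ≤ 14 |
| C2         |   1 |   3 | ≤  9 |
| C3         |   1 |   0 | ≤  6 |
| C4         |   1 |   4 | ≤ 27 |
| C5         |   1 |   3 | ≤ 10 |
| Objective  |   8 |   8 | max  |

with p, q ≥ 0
The point (6, 1) satisfies every constraint, so the LP is feasible; the constraints give p ≤ 6 and q ≤ 14, which with p, q ≥ 0 keep the feasible region inside a bounded box. A feasible, bounded LP attains a finite optimum at a vertex.

Evaluating z = 8p + 8q at each vertex:
  (0, 0): z = 0
  (6, 0): z = 48
  (6, 1): z = 56
  (0, 3): z = 24

Bounded optimum: z* = 56 at (6, 1).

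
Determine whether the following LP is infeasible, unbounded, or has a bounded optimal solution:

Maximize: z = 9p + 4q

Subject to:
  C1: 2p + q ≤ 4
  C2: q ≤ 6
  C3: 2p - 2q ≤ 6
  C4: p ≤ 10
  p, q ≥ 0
The point (2, 0) satisfies every constraint, so the LP is feasible; the constraints give p ≤ 10 and q ≤ 6, which with p, q ≥ 0 keep the feasible region inside a bounded box. A feasible, bounded LP attains a finite optimum at a vertex.

Evaluating z = 9p + 4q at each vertex:
  (0, 0): z = 0
  (2, 0): z = 18
  (0, 4): z = 16

Bounded optimum: z* = 18 at (2, 0).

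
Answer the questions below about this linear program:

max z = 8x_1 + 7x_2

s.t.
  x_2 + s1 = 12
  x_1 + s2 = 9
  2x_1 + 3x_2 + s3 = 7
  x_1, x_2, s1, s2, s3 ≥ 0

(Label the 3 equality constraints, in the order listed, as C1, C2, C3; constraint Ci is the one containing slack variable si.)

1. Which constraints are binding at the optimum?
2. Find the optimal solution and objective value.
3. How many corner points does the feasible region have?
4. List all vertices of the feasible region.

1. C3, x_2 ≥ 0
2. x_1 = 3.5, x_2 = 0, z = 28
3. 3
4. (0, 0), (3.5, 0), (0, 2.333)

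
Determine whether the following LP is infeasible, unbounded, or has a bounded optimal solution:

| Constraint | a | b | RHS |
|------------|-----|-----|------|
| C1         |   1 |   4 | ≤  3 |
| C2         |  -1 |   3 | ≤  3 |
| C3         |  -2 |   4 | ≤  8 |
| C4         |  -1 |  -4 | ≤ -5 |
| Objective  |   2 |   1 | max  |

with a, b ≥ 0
C1 requires a + 4b ≤ 3, while C4 (-a - 4b ≤ -5) is equivalent to a + 4b ≥ 5. Together they would need 5 ≤ a + 4b ≤ 3, which is impossible since 5 > 3. No point satisfies all constraints.

Infeasible — the constraint set is empty.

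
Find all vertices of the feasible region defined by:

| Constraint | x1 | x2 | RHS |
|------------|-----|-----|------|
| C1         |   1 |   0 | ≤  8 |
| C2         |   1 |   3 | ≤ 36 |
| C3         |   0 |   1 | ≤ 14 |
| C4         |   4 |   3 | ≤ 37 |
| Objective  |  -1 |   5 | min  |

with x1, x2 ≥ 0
Each vertex is the intersection of two constraint boundaries that also satisfies all remaining constraints:
  x1 = 0 and x2 = 0 → (0, 0)
  x1 = 8 and x2 = 0 → (8, 0)
  x1 = 8 and 4x1 + 3x2 = 37 → (8, 1.667)
  x1 + 3x2 = 36 and 4x1 + 3x2 = 37 → (0.3333, 11.89)
  x1 + 3x2 = 36 and x1 = 0 → (0, 12)

Vertices: (0, 0), (8, 0), (8, 1.667), (0.3333, 11.89), (0, 12)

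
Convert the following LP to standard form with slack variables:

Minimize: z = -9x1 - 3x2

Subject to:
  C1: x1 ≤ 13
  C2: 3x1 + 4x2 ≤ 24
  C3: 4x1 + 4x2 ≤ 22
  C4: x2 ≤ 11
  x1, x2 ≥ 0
min z = -9x1 - 3x2

s.t.
  x1 + s1 = 13
  3x1 + 4x2 + s2 = 24
  4x1 + 4x2 + s3 = 22
  x2 + s4 = 11
  x1, x2, s1, s2, s3, s4 ≥ 0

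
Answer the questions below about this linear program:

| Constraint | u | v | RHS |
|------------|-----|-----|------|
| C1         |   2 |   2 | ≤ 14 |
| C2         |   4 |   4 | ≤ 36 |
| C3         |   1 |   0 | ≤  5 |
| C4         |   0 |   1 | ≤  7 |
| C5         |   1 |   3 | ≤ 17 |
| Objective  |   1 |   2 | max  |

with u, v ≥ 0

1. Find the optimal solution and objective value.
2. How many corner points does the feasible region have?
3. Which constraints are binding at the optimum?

1. u = 2, v = 5, z = 12
2. 5
3. C1, C5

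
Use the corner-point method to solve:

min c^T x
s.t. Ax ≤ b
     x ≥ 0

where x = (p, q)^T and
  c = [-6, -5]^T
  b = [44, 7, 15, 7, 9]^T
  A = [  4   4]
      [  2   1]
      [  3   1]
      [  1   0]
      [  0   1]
Each vertex is the intersection of two constraint boundaries that also satisfies all remaining constraints:
  p = 0 and q = 0 → (0, 0)
  2p + q = 7 and q = 0 → (3.5, 0)
  2p + q = 7 and p = 0 → (0, 7)

Evaluating z = -6p - 5q at each vertex:
  (0, 0): z = 0
  (3.5, 0): z = -21
  (0, 7): z = -35

The minimum is at (0, 7) with z = -35.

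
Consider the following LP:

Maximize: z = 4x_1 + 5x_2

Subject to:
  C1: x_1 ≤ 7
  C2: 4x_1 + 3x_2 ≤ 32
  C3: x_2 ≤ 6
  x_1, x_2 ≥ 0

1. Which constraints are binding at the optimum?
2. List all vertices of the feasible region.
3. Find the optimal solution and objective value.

1. C2, C3
2. (0, 0), (7, 0), (7, 1.333), (3.5, 6), (0, 6)
3. x_1 = 3.5, x_2 = 6, z = 44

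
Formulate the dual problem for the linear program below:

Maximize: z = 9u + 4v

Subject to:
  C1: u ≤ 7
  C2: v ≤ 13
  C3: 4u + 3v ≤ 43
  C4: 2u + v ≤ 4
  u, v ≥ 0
Minimize: z = 7y1 + 13y2 + 43y3 + 4y4

Subject to:
  C1: -y1 - 4y3 - 2y4 ≤ -9
  C2: -y2 - 3y3 - y4 ≤ -4
  y1, y2, y3, y4 ≥ 0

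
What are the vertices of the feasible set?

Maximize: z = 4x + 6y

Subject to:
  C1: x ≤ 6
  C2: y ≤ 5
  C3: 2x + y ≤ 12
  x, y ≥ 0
Each vertex is the intersection of two constraint boundaries that also satisfies all remaining constraints:
  x = 0 and y = 0 → (0, 0)
  x = 6 and 2x + y = 12 → (6, 0)
  y = 5 and 2x + y = 12 → (3.5, 5)
  y = 5 and x = 0 → (0, 5)

Vertices: (0, 0), (6, 0), (3.5, 5), (0, 5)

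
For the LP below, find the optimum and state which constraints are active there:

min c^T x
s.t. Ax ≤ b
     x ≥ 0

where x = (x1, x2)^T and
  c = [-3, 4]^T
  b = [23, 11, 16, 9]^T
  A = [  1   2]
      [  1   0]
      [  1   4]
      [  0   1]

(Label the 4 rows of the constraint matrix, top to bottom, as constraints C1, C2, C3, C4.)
Optimal: x1 = 11, x2 = 0
Slack at optimum:
  C1: slack = 12
  C2: slack = 0 (binding)
  C3: slack = 5
  C4: slack = 9
  x1 ≥ 0: x1 = 11
  x2 ≥ 0: x2 = 0 (binding)
Binding constraints: C2, x2 ≥ 0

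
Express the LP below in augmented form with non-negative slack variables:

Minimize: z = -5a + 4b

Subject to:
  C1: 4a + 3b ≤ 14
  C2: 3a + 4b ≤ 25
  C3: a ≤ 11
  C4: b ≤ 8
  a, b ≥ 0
min z = -5a + 4b

s.t.
  4a + 3b + s1 = 14
  3a + 4b + s2 = 25
  a + s3 = 11
  b + s4 = 8
  a, b, s1, s2, s3, s4 ≥ 0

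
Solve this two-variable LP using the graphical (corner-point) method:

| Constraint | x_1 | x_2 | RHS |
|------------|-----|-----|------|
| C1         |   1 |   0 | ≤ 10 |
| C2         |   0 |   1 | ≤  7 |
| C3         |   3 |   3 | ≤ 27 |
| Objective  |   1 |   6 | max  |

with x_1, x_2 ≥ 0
Each vertex is the intersection of two constraint boundaries that also satisfies all remaining constraints:
  x_1 = 0 and x_2 = 0 → (0, 0)
  3x_1 + 3x_2 = 27 and x_2 = 0 → (9, 0)
  x_2 = 7 and 3x_1 + 3x_2 = 27 → (2, 7)
  x_2 = 7 and x_1 = 0 → (0, 7)

Evaluating z = x_1 + 6x_2 at each vertex:
  (0, 0): z = 0
  (9, 0): z = 9
  (2, 7): z = 44
  (0, 7): z = 42

The maximum is at (2, 7) with z = 44.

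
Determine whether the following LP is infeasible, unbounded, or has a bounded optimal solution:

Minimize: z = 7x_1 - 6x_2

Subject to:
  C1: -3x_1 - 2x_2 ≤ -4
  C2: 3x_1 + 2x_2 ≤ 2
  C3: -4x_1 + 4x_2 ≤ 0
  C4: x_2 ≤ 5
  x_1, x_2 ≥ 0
C2 requires 3x_1 + 2x_2 ≤ 2, while C1 (-3x_1 - 2x_2 ≤ -4) is equivalent to 3x_1 + 2x_2 ≥ 4. Together they would need 4 ≤ 3x_1 + 2x_2 ≤ 2, which is impossible since 4 > 2. No point satisfies all constraints.

The feasible region is empty; the LP is infeasible.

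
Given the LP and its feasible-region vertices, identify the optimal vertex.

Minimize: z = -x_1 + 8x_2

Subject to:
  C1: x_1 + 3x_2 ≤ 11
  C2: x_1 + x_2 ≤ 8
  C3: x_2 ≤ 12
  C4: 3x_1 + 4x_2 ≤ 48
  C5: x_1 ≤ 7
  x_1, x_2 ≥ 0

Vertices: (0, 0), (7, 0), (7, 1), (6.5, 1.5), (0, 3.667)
Evaluating z = -x_1 + 8x_2 at each vertex:
  (0, 0): z = 0
  (7, 0): z = -7
  (7, 1): z = 1
  (6.5, 1.5): z = 5.5
  (0, 3.667): z = 29.33

The smallest value is z = -7, attained at (7, 0).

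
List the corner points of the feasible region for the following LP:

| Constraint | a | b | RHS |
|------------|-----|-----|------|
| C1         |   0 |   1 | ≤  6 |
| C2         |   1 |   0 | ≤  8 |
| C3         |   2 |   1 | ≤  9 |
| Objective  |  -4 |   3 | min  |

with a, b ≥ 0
Each vertex is the intersection of two constraint boundaries that also satisfies all remaining constraints:
  a = 0 and b = 0 → (0, 0)
  2a + b = 9 and b = 0 → (4.5, 0)
  b = 6 and 2a + b = 9 → (1.5, 6)
  b = 6 and a = 0 → (0, 6)

Vertices: (0, 0), (4.5, 0), (1.5, 6), (0, 6)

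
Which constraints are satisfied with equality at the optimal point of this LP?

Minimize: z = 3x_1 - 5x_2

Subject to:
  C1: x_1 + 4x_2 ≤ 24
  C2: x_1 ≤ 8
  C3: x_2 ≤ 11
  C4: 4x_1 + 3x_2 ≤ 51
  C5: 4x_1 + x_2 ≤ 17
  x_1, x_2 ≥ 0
Optimal: x_1 = 0, x_2 = 6
Slack at optimum:
  C1: slack = 0 (binding)
  C2: slack = 8
  C3: slack = 5
  C4: slack = 33
  C5: slack = 11
  x_1 ≥ 0: x_1 = 0 (binding)
  x_2 ≥ 0: x_2 = 6
Binding constraints: C1, x_1 ≥ 0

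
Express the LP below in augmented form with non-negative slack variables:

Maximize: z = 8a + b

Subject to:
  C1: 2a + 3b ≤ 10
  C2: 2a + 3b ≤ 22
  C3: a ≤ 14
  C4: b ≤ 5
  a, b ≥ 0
max z = 8a + b

s.t.
  2a + 3b + s1 = 10
  2a + 3b + s2 = 22
  a + s3 = 14
  b + s4 = 5
  a, b, s1, s2, s3, s4 ≥ 0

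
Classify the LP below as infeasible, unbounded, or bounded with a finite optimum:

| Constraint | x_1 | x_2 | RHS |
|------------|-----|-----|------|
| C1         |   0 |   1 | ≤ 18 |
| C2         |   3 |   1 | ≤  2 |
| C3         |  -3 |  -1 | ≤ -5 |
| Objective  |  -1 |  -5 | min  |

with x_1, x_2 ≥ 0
C2 requires 3x_1 + x_2 ≤ 2, while C3 (-3x_1 - x_2 ≤ -5) is equivalent to 3x_1 + x_2 ≥ 5. Together they would need 5 ≤ 3x_1 + x_2 ≤ 2, which is impossible since 5 > 2. No point satisfies all constraints.

Infeasible — the constraint set is empty.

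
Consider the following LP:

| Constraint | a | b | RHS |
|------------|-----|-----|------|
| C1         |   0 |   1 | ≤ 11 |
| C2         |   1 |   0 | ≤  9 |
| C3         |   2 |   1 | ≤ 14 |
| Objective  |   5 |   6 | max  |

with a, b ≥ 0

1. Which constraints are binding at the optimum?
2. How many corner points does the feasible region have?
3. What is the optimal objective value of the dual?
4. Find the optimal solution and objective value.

1. C1, C3
2. 4
3. 73.5 (by strong duality, equal to the primal optimum)
4. a = 1.5, b = 11, z = 73.5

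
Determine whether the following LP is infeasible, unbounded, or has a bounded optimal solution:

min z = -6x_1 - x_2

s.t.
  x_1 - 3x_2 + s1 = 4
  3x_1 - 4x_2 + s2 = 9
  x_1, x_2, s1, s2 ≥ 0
Feasible point: (0, 0) satisfies every constraint, so the LP is feasible.
Direction d = (0, 1): for each constraint row a, a·d ≤ 0 —
  (1)(0) + (-3)(1) = -3 ≤ 0
  (3)(0) + (-4)(1) = -4 ≤ 0
and d ≥ 0, so (0, 0) + t·d stays feasible for every t ≥ 0. Along this ray z = -6x_1 - x_2 changes by -1 per unit t, so z → −∞.

Unbounded — the objective can decrease without bound over the feasible region.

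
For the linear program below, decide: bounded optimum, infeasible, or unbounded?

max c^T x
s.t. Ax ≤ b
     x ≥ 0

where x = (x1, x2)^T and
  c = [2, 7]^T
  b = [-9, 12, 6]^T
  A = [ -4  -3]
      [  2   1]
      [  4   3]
One constraint requires 4x1 + 3x2 ≤ 6, while the constraint -4x1 - 3x2 ≤ -9 is equivalent to 4x1 + 3x2 ≥ 9. Together they would need 9 ≤ 4x1 + 3x2 ≤ 6, which is impossible since 9 > 6. No point satisfies all constraints.

Infeasible — the constraint set is empty.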